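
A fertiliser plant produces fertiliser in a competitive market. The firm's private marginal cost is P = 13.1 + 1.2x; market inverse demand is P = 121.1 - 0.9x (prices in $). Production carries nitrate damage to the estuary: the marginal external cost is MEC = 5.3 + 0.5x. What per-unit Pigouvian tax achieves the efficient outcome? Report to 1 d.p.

Social marginal cost = private MC + MEC = 18.4 + 1.7x.
Set SMC = demand: 18.4 + 1.7x = 121.1 - 0.9x → x* = 39.5000.
The Pigouvian tax equals MEC at x*: 5.3 + 0.5×39.5000 = 25.0500.

tax = $25.1 per unit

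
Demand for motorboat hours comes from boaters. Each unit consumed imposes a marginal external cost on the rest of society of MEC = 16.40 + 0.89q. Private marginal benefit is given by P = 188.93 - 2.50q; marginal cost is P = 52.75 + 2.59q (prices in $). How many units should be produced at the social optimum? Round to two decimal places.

Social marginal benefit = demand − MEC = 172.53 - 3.39q.
Set SMB = MC: 172.53 - 3.39q = 52.75 + 2.59q → q* = 20.0301.

q* = 20.03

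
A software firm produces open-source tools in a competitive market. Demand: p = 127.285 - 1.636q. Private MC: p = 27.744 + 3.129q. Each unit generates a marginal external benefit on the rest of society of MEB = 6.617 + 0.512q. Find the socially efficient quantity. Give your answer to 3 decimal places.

Social marginal cost = private MC − MEB = 21.127 + 2.617q.
Set SMC = demand: 21.127 + 2.617q = 127.285 - 1.636q → q* = 24.9607.

q* = 24.961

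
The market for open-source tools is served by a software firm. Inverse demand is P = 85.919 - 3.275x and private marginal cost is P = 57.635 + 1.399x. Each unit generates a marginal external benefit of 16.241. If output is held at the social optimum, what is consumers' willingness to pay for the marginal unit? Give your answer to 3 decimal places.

Social marginal cost = private MC − MEB = 41.394 + 1.399x.
Set SMC = demand: 41.394 + 1.399x = 85.919 - 3.275x → x* = 9.5261.
Consumer price on the demand curve at x*: 85.919 − 3.275×9.5261 = 54.7210.

P = 54.721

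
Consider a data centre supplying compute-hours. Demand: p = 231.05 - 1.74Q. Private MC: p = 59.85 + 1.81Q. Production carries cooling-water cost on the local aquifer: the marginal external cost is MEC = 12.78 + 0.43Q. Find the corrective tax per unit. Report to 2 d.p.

Social marginal cost = private MC + MEC = 72.63 + 2.24Q.
Set SMC = demand: 72.63 + 2.24Q = 231.05 - 1.74Q → Q* = 39.8040.
The Pigouvian tax equals MEC at Q*: 12.78 + 0.43×39.8040 = 29.8957.

tax = 29.90 per unit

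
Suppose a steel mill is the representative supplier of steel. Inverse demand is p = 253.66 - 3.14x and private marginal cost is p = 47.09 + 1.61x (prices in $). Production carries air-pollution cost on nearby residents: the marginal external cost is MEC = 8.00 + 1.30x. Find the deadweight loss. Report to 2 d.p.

Market equilibrium (private): 47.09 + 1.61x = 253.66 - 3.14x → x_m = 43.4884.
Social marginal cost = private MC + MEC = 55.09 + 2.91x.
Set SMC = demand: 55.09 + 2.91x = 253.66 - 3.14x → x* = 32.8215.
Between x* and x_m the wedge SMC − demand runs linearly from 0 to MEC(x_m), so the loss is a triangle.
DWL = ½ × 10.6669 × 64.5349 = 344.1937.

DWL = $344.19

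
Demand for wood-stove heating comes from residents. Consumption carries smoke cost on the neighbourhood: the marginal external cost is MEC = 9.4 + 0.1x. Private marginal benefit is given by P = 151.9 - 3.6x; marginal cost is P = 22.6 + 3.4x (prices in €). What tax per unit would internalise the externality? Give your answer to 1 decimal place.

Social marginal benefit = demand − MEC = 142.5 - 3.7x.
Set SMB = MC: 142.5 - 3.7x = 22.6 + 3.4x → x* = 16.8873.
The Pigouvian tax equals MEC at x*: 9.4 + 0.1×16.8873 = 11.0887.

tax = €11.1 per unit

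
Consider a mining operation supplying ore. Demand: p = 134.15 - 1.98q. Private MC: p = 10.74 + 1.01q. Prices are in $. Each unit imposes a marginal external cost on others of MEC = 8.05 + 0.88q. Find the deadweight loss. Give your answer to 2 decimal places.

DWL = $254.37

Market equilibrium (private): 10.74 + 1.01q = 134.15 - 1.98q → q_m = 41.2742.
Social marginal cost = private MC + MEC = 18.79 + 1.89q.
Set SMC = demand: 18.79 + 1.89q = 134.15 - 1.98q → q* = 29.8088.
The welfare-loss triangle has base |q_m − q*| and height MEC(q_m) (the vertical gap between SMC and demand is zero at q* and MEC at q_m).
DWL = ½ × 11.4654 × 44.3713 = 254.3674.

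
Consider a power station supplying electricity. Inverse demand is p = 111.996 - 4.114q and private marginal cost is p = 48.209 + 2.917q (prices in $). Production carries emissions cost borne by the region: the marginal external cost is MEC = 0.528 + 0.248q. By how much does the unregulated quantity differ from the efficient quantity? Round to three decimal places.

0.382 units

Market equilibrium (private): 48.209 + 2.917q = 111.996 - 4.114q → q_m = 9.0723.
Social marginal cost = private MC + MEC = 48.737 + 3.165q.
Set SMC = demand: 48.737 + 3.165q = 111.996 - 4.114q → q* = 8.6906.
Gap = |9.0723 − 8.6906| = 0.3817.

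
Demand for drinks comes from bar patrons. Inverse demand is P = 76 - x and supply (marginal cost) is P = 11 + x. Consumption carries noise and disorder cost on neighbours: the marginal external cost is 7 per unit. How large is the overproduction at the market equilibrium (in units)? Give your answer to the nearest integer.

4 units

Market equilibrium (private): 11 + x = 76 - x → x_m = 32.5000.
Social marginal benefit = demand − MEC = 69 - x.
Set SMB = MC: 69 - x = 11 + x → x* = 29.0000.
Gap = |32.5000 − 29.0000| = 3.5000.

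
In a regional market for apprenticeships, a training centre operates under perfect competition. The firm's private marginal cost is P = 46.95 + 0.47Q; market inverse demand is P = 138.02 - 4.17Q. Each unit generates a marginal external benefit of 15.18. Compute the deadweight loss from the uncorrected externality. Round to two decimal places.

DWL = 24.83

Market equilibrium (private): 46.95 + 0.47Q = 138.02 - 4.17Q → Q_m = 19.6272.
Social marginal cost = private MC − MEB = 31.77 + 0.47Q.
Set SMC = demand: 31.77 + 0.47Q = 138.02 - 4.17Q → Q* = 22.8987.
The loss is the area between SMC and demand from Q* to Q_m; with linear curves that's a triangle of height MEB(Q_m).
DWL = ½ × 3.2715 × 15.1800 = 24.8307.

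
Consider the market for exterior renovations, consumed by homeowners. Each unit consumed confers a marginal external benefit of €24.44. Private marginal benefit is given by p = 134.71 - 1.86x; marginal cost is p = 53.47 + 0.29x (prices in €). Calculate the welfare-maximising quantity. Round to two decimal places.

Social marginal benefit = demand + MEB = 159.15 - 1.86x.
Set SMB = MC: 159.15 - 1.86x = 53.47 + 0.29x → x* = 49.1535.

x* = 49.15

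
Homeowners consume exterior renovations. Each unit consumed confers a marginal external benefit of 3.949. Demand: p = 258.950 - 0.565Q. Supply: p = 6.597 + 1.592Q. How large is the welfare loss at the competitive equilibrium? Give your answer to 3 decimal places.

DWL = 3.615

Market equilibrium (private): 6.597 + 1.592Q = 258.950 - 0.565Q → Q_m = 116.9926.
Social marginal benefit = demand + MEB = 262.899 - 0.565Q.
Set SMB = MC: 262.899 - 0.565Q = 6.597 + 1.592Q → Q* = 118.8234.
The welfare-loss triangle has base |Q_m − Q*| and height MEB(Q_m) (the vertical gap between SMB and MC is zero at Q* and MEB at Q_m).
DWL = ½ × 1.8308 × 3.9490 = 3.6149.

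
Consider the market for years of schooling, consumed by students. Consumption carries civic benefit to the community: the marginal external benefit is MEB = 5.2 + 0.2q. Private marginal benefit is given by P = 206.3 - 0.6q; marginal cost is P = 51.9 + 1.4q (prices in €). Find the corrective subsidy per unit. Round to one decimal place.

subsidy = €22.9 per unit

Social marginal benefit = demand + MEB = 211.5 - 0.4q.
Set SMB = MC: 211.5 - 0.4q = 51.9 + 1.4q → q* = 88.6667.
The Pigouvian subsidy equals MEB at q*: 5.2 + 0.2×88.6667 = 22.9333.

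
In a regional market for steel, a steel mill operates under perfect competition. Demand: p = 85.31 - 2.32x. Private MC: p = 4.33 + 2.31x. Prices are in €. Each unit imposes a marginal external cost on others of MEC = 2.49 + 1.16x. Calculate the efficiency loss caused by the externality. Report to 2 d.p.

DWL = €44.81

Market equilibrium (private): 4.33 + 2.31x = 85.31 - 2.32x → x_m = 17.4903.
Social marginal cost = private MC + MEC = 6.82 + 3.47x.
Set SMC = demand: 6.82 + 3.47x = 85.31 - 2.32x → x* = 13.5561.
Between x* and x_m the wedge SMC − demand runs linearly from 0 to MEC(x_m), so the loss is a triangle.
DWL = ½ × 3.9342 × 22.7787 = 44.8080.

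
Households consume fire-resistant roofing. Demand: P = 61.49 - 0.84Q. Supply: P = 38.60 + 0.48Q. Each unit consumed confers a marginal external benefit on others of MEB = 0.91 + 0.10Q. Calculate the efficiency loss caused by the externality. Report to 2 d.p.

Market equilibrium (private): 38.60 + 0.48Q = 61.49 - 0.84Q → Q_m = 17.3409.
Social marginal benefit = demand + MEB = 62.40 - 0.74Q.
Set SMB = MC: 62.40 - 0.74Q = 38.60 + 0.48Q → Q* = 19.5082.
Height of the DWL triangle at Q_m is SMB(Q_m) − MC(Q_m) = MEB(Q_m) = 2.6441.
DWL = ½ × 2.1673 × 2.6441 = 2.8653.

DWL = 2.87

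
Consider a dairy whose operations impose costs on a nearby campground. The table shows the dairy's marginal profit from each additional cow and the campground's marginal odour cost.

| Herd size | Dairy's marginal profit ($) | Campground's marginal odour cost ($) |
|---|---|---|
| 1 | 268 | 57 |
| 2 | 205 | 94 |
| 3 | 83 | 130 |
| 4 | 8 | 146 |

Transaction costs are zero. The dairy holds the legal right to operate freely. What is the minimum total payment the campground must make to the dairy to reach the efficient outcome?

Left alone the dairy would choose level 4 (marginal profit stays positive).
Efficient level: k* = 2 (marginal profit ≥ marginal odour cost through 2).
The campground must at least cover the dairy's forgone profit from cutting 4→2: 83 + 8 = 91.

$91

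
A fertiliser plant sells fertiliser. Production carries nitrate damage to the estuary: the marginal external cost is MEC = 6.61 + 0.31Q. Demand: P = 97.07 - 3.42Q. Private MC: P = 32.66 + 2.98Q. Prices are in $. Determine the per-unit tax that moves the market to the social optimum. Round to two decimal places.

tax = $9.28 per unit

Social marginal cost = private MC + MEC = 39.27 + 3.29Q.
Set SMC = demand: 39.27 + 3.29Q = 97.07 - 3.42Q → Q* = 8.6140.
The Pigouvian tax equals MEC at Q*: 6.61 + 0.31×8.6140 = 9.2803.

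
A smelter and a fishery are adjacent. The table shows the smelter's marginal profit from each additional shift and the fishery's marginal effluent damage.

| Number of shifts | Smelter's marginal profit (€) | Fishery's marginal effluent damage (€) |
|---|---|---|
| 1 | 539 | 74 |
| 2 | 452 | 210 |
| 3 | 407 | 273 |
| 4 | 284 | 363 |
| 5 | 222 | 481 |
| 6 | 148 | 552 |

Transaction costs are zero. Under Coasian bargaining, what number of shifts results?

Bargaining reaches the level where marginal profit last exceeds marginal effluent damage.
That holds through level 3 (407 ≥ 273) but not at 4 (284 < 363).

3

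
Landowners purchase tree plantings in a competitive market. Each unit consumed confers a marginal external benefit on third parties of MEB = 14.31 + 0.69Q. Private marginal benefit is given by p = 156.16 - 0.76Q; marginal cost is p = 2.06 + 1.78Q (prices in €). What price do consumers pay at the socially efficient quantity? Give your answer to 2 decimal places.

Social marginal benefit = demand + MEB = 170.47 - 0.07Q.
Set SMB = MC: 170.47 - 0.07Q = 2.06 + 1.78Q → Q* = 91.0324.
Consumer price on the demand curve at Q*: 156.16 − 0.76×91.0324 = 86.9754.

P = €86.98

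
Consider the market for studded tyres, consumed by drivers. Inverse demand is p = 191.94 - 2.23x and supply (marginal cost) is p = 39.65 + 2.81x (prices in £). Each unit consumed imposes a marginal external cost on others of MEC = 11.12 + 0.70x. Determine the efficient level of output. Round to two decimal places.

Social marginal benefit = demand − MEC = 180.82 - 2.93x.
Set SMB = MC: 180.82 - 2.93x = 39.65 + 2.81x → x* = 24.5941.

x* = 24.59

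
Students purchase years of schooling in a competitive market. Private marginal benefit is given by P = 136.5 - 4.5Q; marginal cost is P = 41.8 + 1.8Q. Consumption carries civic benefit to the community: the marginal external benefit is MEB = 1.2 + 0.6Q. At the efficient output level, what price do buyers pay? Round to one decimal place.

Social marginal benefit = demand + MEB = 137.7 - 3.9Q.
Set SMB = MC: 137.7 - 3.9Q = 41.8 + 1.8Q → Q* = 16.8246.
Consumer price on the demand curve at Q*: 136.5 − 4.5×16.8246 = 60.7893.

P = 60.8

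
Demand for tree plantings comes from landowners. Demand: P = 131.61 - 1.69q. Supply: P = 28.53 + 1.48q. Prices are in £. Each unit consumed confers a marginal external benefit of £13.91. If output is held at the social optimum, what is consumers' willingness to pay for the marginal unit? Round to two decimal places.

Social marginal benefit = demand + MEB = 145.52 - 1.69q.
Set SMB = MC: 145.52 - 1.69q = 28.53 + 1.48q → q* = 36.9054.
Consumer price on the demand curve at q*: 131.61 − 1.69×36.9054 = 69.2399.

P = £69.24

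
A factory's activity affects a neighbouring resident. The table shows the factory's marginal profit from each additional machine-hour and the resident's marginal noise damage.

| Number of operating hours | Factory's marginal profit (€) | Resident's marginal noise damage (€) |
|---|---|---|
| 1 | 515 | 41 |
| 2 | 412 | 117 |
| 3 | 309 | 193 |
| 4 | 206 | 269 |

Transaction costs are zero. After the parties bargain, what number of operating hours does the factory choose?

3

Bargaining reaches the level where marginal profit last exceeds marginal noise damage.
That holds through level 3 (309 ≥ 193) but not at 4 (206 < 269).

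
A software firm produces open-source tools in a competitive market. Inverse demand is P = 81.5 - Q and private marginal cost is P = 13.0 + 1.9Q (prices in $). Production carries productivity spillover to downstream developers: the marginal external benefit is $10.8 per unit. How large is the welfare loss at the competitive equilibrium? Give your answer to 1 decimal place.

Market equilibrium (private): 13.0 + 1.9Q = 81.5 - Q → Q_m = 23.6207.
Social marginal cost = private MC − MEB = 2.2 + 1.9Q.
Set SMC = demand: 2.2 + 1.9Q = 81.5 - Q → Q* = 27.3448.
Between Q* and Q_m the wedge demand − SMC runs linearly from 0 to MEB(Q_m), so the loss is a triangle.
DWL = ½ × 3.7241 × 10.8000 = 20.1101.

DWL = $20.1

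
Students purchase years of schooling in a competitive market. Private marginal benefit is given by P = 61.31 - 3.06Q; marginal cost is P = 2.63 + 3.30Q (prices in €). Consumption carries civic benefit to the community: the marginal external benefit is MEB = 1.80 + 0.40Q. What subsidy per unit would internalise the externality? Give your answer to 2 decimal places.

subsidy = €5.86 per unit

Social marginal benefit = demand + MEB = 63.11 - 2.66Q.
Set SMB = MC: 63.11 - 2.66Q = 2.63 + 3.30Q → Q* = 10.1477.
The Pigouvian subsidy equals MEB at Q*: 1.80 + 0.40×10.1477 = 5.8591.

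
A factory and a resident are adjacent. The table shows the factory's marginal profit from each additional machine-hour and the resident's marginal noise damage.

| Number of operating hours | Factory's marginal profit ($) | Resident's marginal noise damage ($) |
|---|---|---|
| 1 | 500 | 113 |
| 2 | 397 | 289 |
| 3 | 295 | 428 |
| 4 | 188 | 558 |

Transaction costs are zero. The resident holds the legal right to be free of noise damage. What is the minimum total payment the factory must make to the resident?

$402

Efficient level: marginal profit ≥ marginal noise damage through level 2, so k* = 2.
With the resident holding the right, the factory must at least compensate total damage at k*: 113 + 289 = 402.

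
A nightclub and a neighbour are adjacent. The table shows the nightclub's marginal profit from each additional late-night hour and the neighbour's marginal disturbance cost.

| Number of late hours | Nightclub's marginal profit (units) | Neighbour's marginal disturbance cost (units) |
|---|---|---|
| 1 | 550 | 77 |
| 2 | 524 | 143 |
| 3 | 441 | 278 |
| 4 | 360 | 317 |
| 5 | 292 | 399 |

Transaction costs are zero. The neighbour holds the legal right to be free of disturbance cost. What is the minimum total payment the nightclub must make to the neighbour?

Efficient level: marginal profit ≥ marginal disturbance cost through level 4, so k* = 4.
With the neighbour holding the right, the nightclub must at least compensate total damage at k*: 77 + 143 + 278 + 317 = 815.

815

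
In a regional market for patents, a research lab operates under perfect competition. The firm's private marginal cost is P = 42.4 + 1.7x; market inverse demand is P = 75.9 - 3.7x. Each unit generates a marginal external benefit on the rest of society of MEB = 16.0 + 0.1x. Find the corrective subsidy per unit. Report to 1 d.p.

Social marginal cost = private MC − MEB = 26.4 + 1.6x.
Set SMC = demand: 26.4 + 1.6x = 75.9 - 3.7x → x* = 9.3396.
The Pigouvian subsidy equals MEB at x*: 16.0 + 0.1×9.3396 = 16.9340.

subsidy = 16.9 per unit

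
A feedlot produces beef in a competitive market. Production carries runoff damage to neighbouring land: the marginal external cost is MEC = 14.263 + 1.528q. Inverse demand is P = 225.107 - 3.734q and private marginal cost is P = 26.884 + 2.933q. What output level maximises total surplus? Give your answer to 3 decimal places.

q* = 22.448

Social marginal cost = private MC + MEC = 41.147 + 4.461q.
Set SMC = demand: 41.147 + 4.461q = 225.107 - 3.734q → q* = 22.4478.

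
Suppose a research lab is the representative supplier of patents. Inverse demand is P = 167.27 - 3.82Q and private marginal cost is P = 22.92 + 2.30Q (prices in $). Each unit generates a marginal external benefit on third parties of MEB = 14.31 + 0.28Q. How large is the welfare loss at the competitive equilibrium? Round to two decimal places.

Market equilibrium (private): 22.92 + 2.30Q = 167.27 - 3.82Q → Q_m = 23.5866.
Social marginal cost = private MC − MEB = 8.61 + 2.02Q.
Set SMC = demand: 8.61 + 2.02Q = 167.27 - 3.82Q → Q* = 27.1678.
Between Q* and Q_m the wedge demand − SMC runs linearly from 0 to MEB(Q_m), so the loss is a triangle.
DWL = ½ × 3.5812 × 20.9142 = 37.4490.

DWL = $37.45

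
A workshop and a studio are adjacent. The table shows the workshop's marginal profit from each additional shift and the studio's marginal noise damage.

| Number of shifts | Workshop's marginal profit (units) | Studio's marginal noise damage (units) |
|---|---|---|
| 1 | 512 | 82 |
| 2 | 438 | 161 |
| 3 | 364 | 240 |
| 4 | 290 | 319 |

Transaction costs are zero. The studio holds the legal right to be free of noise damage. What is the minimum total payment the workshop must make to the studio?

483

Efficient level: marginal profit ≥ marginal noise damage through level 3, so k* = 3.
With the studio holding the right, the workshop must at least compensate total damage at k*: 82 + 161 + 240 = 483.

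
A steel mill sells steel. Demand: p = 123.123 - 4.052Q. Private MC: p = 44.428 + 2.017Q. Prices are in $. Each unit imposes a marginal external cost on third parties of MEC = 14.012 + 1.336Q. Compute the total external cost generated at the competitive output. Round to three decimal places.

$294.004

Market equilibrium (private): 44.428 + 2.017Q = 123.123 - 4.052Q → Q_m = 12.9667.
Total external cost = ∫₀^{Q_m} (14.012 + 1.336Q) dQ = 14.012×12.9667 + ½×1.336×12.9667² = 294.0038.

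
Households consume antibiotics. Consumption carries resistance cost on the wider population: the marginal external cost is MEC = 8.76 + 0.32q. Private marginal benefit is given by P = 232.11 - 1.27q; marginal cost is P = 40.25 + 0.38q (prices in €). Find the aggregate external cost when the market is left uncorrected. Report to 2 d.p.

Market equilibrium (private): 40.25 + 0.38q = 232.11 - 1.27q → q_m = 116.2788.
Total external cost = ∫₀^{q_m} (8.76 + 0.32q) dq = 8.76×116.2788 + ½×0.32×116.2788² = 3181.9238.

€3181.92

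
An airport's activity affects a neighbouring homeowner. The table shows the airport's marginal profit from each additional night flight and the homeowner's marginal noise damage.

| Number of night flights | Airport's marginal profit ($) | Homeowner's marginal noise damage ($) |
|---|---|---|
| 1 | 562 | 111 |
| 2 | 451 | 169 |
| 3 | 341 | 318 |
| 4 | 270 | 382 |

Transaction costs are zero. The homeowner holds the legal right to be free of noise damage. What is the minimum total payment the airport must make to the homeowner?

Efficient level: marginal profit ≥ marginal noise damage through level 3, so k* = 3.
With the homeowner holding the right, the airport must at least compensate total damage at k*: 111 + 169 + 318 = 598.

$598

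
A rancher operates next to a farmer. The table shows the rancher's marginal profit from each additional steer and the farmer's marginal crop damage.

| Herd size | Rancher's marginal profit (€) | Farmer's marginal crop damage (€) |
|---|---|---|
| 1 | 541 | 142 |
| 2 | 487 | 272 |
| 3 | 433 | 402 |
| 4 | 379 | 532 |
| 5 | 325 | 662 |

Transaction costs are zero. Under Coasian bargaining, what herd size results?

3

Bargaining reaches the level where marginal profit last exceeds marginal crop damage.
That holds through level 3 (433 ≥ 402) but not at 4 (379 < 532).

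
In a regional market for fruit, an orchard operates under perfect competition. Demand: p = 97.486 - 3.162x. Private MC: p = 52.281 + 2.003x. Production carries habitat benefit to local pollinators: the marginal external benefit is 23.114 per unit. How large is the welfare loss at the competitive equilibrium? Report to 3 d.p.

DWL = 51.719

Market equilibrium (private): 52.281 + 2.003x = 97.486 - 3.162x → x_m = 8.7522.
Social marginal cost = private MC − MEB = 29.167 + 2.003x.
Set SMC = demand: 29.167 + 2.003x = 97.486 - 3.162x → x* = 13.2273.
The loss is the area between SMC and demand from x* to x_m; with linear curves that's a triangle of height MEB(x_m).
DWL = ½ × 4.4751 × 23.1140 = 51.7187.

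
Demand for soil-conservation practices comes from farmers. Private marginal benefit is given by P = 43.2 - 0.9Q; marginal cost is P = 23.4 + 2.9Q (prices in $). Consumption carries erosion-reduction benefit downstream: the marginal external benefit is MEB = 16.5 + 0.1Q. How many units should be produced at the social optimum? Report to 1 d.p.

Social marginal benefit = demand + MEB = 59.7 - 0.8Q.
Set SMB = MC: 59.7 - 0.8Q = 23.4 + 2.9Q → Q* = 9.8108.

Q* = 9.8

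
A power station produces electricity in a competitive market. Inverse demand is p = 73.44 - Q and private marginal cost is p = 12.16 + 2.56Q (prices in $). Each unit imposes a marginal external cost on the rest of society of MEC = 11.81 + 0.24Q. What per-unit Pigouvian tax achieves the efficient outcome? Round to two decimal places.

tax = $14.93 per unit

Social marginal cost = private MC + MEC = 23.97 + 2.80Q.
Set SMC = demand: 23.97 + 2.80Q = 73.44 - Q → Q* = 13.0184.
The Pigouvian tax equals MEC at Q*: 11.81 + 0.24×13.0184 = 14.9344.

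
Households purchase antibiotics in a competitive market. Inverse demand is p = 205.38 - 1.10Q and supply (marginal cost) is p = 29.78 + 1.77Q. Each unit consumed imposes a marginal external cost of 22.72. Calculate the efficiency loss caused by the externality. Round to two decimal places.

DWL = 89.93

Market equilibrium (private): 29.78 + 1.77Q = 205.38 - 1.10Q → Q_m = 61.1847.
Social marginal benefit = demand − MEC = 182.66 - 1.10Q.
Set SMB = MC: 182.66 - 1.10Q = 29.78 + 1.77Q → Q* = 53.2683.
The loss is the area between SMB and MC from Q* to Q_m; with linear curves that's a triangle of height MEC(Q_m).
DWL = ½ × 7.9164 × 22.7200 = 89.9303.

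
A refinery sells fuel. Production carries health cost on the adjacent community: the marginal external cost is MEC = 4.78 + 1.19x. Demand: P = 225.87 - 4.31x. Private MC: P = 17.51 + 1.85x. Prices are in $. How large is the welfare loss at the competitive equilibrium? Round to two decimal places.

Market equilibrium (private): 17.51 + 1.85x = 225.87 - 4.31x → x_m = 33.8247.
Social marginal cost = private MC + MEC = 22.29 + 3.04x.
Set SMC = demand: 22.29 + 3.04x = 225.87 - 4.31x → x* = 27.6980.
The welfare-loss triangle has base |x_m − x*| and height MEC(x_m) (the vertical gap between SMC and demand is zero at x* and MEC at x_m).
DWL = ½ × 6.1267 × 45.0314 = 137.9469.

DWL = $137.95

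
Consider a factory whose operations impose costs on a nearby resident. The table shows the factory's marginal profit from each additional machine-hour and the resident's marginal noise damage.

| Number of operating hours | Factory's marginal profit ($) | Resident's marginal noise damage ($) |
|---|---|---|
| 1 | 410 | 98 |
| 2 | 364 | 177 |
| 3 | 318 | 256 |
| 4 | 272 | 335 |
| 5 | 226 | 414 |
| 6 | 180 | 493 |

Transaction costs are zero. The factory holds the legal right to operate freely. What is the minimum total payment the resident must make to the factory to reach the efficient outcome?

Left alone the factory would choose level 6 (marginal profit stays positive).
Efficient level: k* = 3 (marginal profit ≥ marginal noise damage through 3).
The resident must at least cover the factory's forgone profit from cutting 6→3: 272 + 226 + 180 = 678.

$678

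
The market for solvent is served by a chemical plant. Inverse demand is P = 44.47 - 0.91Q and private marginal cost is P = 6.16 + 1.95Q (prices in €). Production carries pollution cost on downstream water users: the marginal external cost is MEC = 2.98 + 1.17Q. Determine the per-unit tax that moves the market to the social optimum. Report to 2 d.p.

Social marginal cost = private MC + MEC = 9.14 + 3.12Q.
Set SMC = demand: 9.14 + 3.12Q = 44.47 - 0.91Q → Q* = 8.7667.
The Pigouvian tax equals MEC at Q*: 2.98 + 1.17×8.7667 = 13.2370.

tax = €13.24 per unit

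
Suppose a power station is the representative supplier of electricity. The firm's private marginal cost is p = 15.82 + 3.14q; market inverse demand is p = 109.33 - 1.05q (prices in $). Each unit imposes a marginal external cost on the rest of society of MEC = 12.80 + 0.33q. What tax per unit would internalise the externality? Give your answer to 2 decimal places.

Social marginal cost = private MC + MEC = 28.62 + 3.47q.
Set SMC = demand: 28.62 + 3.47q = 109.33 - 1.05q → q* = 17.8562.
The Pigouvian tax equals MEC at q*: 12.80 + 0.33×17.8562 = 18.6925.

tax = $18.69 per unit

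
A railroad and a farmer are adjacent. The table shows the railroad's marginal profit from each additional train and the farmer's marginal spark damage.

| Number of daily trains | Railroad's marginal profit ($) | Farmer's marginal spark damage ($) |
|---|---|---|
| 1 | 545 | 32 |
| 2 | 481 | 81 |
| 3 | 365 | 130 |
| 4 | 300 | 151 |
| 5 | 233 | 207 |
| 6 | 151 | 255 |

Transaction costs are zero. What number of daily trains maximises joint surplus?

Bargaining reaches the level where marginal profit last exceeds marginal spark damage.
That holds through level 5 (233 ≥ 207) but not at 6 (151 < 255).

5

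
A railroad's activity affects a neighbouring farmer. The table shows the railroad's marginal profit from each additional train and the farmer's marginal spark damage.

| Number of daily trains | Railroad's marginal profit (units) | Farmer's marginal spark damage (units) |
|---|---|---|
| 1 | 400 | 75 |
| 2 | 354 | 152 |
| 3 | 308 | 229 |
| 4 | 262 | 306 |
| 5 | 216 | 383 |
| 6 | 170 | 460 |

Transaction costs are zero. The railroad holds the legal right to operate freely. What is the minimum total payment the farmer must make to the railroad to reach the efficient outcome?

Left alone the railroad would choose level 6 (marginal profit stays positive).
Efficient level: k* = 3 (marginal profit ≥ marginal spark damage through 3).
The farmer must at least cover the railroad's forgone profit from cutting 6→3: 262 + 216 + 170 = 648.

648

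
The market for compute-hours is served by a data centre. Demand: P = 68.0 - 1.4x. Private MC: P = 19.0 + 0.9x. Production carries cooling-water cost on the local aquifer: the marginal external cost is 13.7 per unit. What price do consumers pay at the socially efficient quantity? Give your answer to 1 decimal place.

Social marginal cost = private MC + MEC = 32.7 + 0.9x.
Set SMC = demand: 32.7 + 0.9x = 68.0 - 1.4x → x* = 15.3478.
Consumer price on the demand curve at x*: 68.0 − 1.4×15.3478 = 46.5131.

P = 46.5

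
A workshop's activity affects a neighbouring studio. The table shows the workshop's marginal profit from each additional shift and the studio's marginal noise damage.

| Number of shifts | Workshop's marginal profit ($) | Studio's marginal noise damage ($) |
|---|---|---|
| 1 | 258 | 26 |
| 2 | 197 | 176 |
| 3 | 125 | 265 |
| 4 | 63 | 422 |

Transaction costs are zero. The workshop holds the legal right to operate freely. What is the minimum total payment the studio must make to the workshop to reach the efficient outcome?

$188

Left alone the workshop would choose level 4 (marginal profit stays positive).
Efficient level: k* = 2 (marginal profit ≥ marginal noise damage through 2).
The studio must at least cover the workshop's forgone profit from cutting 4→2: 125 + 63 = 188.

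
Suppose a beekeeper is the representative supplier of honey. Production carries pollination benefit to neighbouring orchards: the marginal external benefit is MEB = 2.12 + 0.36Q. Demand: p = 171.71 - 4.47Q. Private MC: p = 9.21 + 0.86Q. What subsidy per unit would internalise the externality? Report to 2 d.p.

subsidy = 14.04 per unit

Social marginal cost = private MC − MEB = 7.09 + 0.50Q.
Set SMC = demand: 7.09 + 0.50Q = 171.71 - 4.47Q → Q* = 33.1227.
The Pigouvian subsidy equals MEB at Q*: 2.12 + 0.36×33.1227 = 14.0442.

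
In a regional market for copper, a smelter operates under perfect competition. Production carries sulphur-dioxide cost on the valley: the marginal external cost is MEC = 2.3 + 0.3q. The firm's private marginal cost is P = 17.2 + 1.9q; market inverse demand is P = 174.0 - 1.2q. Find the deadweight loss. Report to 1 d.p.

DWL = 44.9

Market equilibrium (private): 17.2 + 1.9q = 174.0 - 1.2q → q_m = 50.5806.
Social marginal cost = private MC + MEC = 19.5 + 2.2q.
Set SMC = demand: 19.5 + 2.2q = 174.0 - 1.2q → q* = 45.4412.
The loss is the area between SMC and demand from q* to q_m; with linear curves that's a triangle of height MEC(q_m).
DWL = ½ × 5.1394 × 17.4742 = 44.9035.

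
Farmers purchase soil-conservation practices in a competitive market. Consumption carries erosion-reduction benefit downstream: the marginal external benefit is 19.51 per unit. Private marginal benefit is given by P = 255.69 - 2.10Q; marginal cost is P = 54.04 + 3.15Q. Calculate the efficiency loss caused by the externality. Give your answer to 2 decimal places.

Market equilibrium (private): 54.04 + 3.15Q = 255.69 - 2.10Q → Q_m = 38.4095.
Social marginal benefit = demand + MEB = 275.20 - 2.10Q.
Set SMB = MC: 275.20 - 2.10Q = 54.04 + 3.15Q → Q* = 42.1257.
Height of the DWL triangle at Q_m is SMB(Q_m) − MC(Q_m) = MEB(Q_m) = 19.5100.
DWL = ½ × 3.7162 × 19.5100 = 36.2515.

DWL = 36.25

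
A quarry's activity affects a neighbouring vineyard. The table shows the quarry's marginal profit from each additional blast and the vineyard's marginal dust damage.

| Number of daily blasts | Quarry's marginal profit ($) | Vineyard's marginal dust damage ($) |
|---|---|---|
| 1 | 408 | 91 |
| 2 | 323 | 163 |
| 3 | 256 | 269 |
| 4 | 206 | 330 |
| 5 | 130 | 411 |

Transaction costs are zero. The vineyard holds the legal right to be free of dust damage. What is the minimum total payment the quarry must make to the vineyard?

$254

Efficient level: marginal profit ≥ marginal dust damage through level 2, so k* = 2.
With the vineyard holding the right, the quarry must at least compensate total damage at k*: 91 + 163 = 254.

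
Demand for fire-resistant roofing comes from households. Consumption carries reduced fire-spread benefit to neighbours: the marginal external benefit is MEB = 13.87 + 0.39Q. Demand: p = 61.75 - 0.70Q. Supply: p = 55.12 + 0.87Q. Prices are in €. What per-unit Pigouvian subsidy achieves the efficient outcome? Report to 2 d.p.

Social marginal benefit = demand + MEB = 75.62 - 0.31Q.
Set SMB = MC: 75.62 - 0.31Q = 55.12 + 0.87Q → Q* = 17.3729.
The Pigouvian subsidy equals MEB at Q*: 13.87 + 0.39×17.3729 = 20.6454.

subsidy = €20.65 per unit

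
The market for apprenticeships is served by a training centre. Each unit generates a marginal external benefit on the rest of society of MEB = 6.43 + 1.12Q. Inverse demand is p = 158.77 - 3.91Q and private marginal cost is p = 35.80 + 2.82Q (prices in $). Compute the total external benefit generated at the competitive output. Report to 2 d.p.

$304.45

Market equilibrium (private): 35.80 + 2.82Q = 158.77 - 3.91Q → Q_m = 18.2719.
Total external benefit = ∫₀^{Q_m} (6.43 + 1.12Q) dQ = 6.43×18.2719 + ½×1.12×18.2719² = 304.4512.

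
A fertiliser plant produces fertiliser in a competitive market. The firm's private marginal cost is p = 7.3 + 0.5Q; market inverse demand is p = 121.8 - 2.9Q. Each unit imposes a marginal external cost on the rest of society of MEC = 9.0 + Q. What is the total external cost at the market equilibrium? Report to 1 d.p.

870.1

Market equilibrium (private): 7.3 + 0.5Q = 121.8 - 2.9Q → Q_m = 33.6765.
Total external cost = ∫₀^{Q_m} (9.0 + 1.0Q) dQ = 9.0×33.6765 + ½×1.0×33.6765² = 870.1418.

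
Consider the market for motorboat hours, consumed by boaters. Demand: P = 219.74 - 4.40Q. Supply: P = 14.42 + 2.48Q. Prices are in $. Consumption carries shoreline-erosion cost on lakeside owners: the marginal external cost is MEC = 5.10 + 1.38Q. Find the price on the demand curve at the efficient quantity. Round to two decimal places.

Social marginal benefit = demand − MEC = 214.64 - 5.78Q.
Set SMB = MC: 214.64 - 5.78Q = 14.42 + 2.48Q → Q* = 24.2397.
Consumer price on the demand curve at Q*: 219.74 − 4.40×24.2397 = 113.0853.

P = $113.09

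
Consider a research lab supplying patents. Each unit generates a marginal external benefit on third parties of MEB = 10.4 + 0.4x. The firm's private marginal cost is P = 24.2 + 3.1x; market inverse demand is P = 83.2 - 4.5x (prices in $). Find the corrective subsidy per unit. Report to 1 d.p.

Social marginal cost = private MC − MEB = 13.8 + 2.7x.
Set SMC = demand: 13.8 + 2.7x = 83.2 - 4.5x → x* = 9.6389.
The Pigouvian subsidy equals MEB at x*: 10.4 + 0.4×9.6389 = 14.2556.

subsidy = $14.3 per unit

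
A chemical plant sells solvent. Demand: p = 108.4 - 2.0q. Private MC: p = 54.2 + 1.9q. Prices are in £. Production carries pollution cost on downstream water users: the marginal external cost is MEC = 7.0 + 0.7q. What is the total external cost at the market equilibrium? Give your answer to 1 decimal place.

Market equilibrium (private): 54.2 + 1.9q = 108.4 - 2.0q → q_m = 13.8974.
Total external cost = ∫₀^{q_m} (7.0 + 0.7q) dq = 7.0×13.8974 + ½×0.7×13.8974² = 164.8800.

£164.9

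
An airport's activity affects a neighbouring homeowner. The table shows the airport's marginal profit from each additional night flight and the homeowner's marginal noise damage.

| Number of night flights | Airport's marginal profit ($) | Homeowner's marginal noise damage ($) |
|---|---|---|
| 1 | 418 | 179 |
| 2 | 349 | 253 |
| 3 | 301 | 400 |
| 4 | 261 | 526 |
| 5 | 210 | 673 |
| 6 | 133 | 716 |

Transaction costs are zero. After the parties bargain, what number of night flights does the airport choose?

2

Bargaining reaches the level where marginal profit last exceeds marginal noise damage.
That holds through level 2 (349 ≥ 253) but not at 3 (301 < 400).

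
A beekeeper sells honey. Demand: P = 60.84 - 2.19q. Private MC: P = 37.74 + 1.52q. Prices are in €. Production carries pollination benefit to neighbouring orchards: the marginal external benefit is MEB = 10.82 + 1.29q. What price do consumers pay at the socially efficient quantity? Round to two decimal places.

P = €30.14

Social marginal cost = private MC − MEB = 26.92 + 0.23q.
Set SMC = demand: 26.92 + 0.23q = 60.84 - 2.19q → q* = 14.0165.
Consumer price on the demand curve at q*: 60.84 − 2.19×14.0165 = 30.1439.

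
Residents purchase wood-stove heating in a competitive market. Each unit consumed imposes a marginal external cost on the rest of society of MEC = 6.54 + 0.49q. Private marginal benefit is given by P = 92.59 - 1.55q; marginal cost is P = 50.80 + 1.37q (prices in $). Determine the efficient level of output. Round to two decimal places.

Social marginal benefit = demand − MEC = 86.05 - 2.04q.
Set SMB = MC: 86.05 - 2.04q = 50.80 + 1.37q → q* = 10.3372.

q* = 10.34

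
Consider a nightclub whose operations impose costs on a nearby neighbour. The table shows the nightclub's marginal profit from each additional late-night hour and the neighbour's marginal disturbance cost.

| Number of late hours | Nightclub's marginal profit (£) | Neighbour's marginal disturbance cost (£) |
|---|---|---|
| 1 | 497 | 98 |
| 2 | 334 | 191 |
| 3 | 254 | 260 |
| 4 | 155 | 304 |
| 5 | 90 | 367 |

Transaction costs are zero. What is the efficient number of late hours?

Bargaining reaches the level where marginal profit last exceeds marginal disturbance cost.
That holds through level 2 (334 ≥ 191) but not at 3 (254 < 260).

2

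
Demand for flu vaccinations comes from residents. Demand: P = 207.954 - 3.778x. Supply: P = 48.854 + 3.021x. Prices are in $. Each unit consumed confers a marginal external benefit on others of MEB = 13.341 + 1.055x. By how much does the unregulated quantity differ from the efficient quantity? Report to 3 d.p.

Market equilibrium (private): 48.854 + 3.021x = 207.954 - 3.778x → x_m = 23.4005.
Social marginal benefit = demand + MEB = 221.295 - 2.723x.
Set SMB = MC: 221.295 - 2.723x = 48.854 + 3.021x → x* = 30.0211.
Gap = |23.4005 − 30.0211| = 6.6206.

6.621 units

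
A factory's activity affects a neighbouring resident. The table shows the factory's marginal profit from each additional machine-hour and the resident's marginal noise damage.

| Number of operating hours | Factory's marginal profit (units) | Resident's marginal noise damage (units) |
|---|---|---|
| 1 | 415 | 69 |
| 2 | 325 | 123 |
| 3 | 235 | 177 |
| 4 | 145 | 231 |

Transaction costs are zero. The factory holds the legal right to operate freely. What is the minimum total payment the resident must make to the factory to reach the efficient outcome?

Left alone the factory would choose level 4 (marginal profit stays positive).
Efficient level: k* = 3 (marginal profit ≥ marginal noise damage through 3).
The resident must at least cover the factory's forgone profit from cutting 4→3: 145 = 145.

145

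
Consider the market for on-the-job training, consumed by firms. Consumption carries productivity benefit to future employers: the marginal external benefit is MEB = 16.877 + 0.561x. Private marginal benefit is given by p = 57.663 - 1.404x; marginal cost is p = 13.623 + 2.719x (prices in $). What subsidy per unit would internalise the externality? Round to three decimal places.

Social marginal benefit = demand + MEB = 74.540 - 0.843x.
Set SMB = MC: 74.540 - 0.843x = 13.623 + 2.719x → x* = 17.1019.
The Pigouvian subsidy equals MEB at x*: 16.877 + 0.561×17.1019 = 26.4712.

subsidy = $26.471 per unit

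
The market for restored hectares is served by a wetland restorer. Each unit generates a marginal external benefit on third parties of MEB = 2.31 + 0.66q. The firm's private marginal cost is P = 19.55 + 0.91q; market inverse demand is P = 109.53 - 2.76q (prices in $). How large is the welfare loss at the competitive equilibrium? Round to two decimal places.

Market equilibrium (private): 19.55 + 0.91q = 109.53 - 2.76q → q_m = 24.5177.
Social marginal cost = private MC − MEB = 17.24 + 0.25q.
Set SMC = demand: 17.24 + 0.25q = 109.53 - 2.76q → q* = 30.6611.
The loss is the area between SMC and demand from q* to q_m; with linear curves that's a triangle of height MEB(q_m).
DWL = ½ × 6.1434 × 18.4917 = 56.8010.

DWL = $56.80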